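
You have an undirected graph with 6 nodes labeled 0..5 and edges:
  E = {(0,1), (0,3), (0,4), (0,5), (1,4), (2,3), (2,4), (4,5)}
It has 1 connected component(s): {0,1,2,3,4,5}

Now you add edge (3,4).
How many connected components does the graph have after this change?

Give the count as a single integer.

Answer: 1

Derivation:
Initial component count: 1
Add (3,4): endpoints already in same component. Count unchanged: 1.
New component count: 1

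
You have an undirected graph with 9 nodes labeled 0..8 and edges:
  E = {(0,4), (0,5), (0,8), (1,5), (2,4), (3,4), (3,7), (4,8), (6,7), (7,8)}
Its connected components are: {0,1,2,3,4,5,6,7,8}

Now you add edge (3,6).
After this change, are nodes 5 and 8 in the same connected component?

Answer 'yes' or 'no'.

Answer: yes

Derivation:
Initial components: {0,1,2,3,4,5,6,7,8}
Adding edge (3,6): both already in same component {0,1,2,3,4,5,6,7,8}. No change.
New components: {0,1,2,3,4,5,6,7,8}
Are 5 and 8 in the same component? yes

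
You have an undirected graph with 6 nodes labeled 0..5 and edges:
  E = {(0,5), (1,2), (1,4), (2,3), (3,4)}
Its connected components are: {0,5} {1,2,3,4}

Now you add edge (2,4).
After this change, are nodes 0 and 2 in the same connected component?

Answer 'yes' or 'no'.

Answer: no

Derivation:
Initial components: {0,5} {1,2,3,4}
Adding edge (2,4): both already in same component {1,2,3,4}. No change.
New components: {0,5} {1,2,3,4}
Are 0 and 2 in the same component? no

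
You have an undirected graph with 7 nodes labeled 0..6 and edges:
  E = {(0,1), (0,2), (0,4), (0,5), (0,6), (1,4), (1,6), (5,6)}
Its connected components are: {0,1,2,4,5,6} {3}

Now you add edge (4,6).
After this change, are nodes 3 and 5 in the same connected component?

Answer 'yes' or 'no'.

Answer: no

Derivation:
Initial components: {0,1,2,4,5,6} {3}
Adding edge (4,6): both already in same component {0,1,2,4,5,6}. No change.
New components: {0,1,2,4,5,6} {3}
Are 3 and 5 in the same component? no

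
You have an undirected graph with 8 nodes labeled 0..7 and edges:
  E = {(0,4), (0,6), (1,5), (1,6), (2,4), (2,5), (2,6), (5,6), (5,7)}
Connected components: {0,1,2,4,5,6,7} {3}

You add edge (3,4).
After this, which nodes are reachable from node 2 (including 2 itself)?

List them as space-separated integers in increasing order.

Before: nodes reachable from 2: {0,1,2,4,5,6,7}
Adding (3,4): merges 2's component with another. Reachability grows.
After: nodes reachable from 2: {0,1,2,3,4,5,6,7}

Answer: 0 1 2 3 4 5 6 7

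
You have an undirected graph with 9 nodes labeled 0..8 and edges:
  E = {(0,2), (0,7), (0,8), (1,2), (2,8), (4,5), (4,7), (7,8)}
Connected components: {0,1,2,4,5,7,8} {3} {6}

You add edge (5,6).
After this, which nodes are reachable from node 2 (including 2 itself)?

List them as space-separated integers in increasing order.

Before: nodes reachable from 2: {0,1,2,4,5,7,8}
Adding (5,6): merges 2's component with another. Reachability grows.
After: nodes reachable from 2: {0,1,2,4,5,6,7,8}

Answer: 0 1 2 4 5 6 7 8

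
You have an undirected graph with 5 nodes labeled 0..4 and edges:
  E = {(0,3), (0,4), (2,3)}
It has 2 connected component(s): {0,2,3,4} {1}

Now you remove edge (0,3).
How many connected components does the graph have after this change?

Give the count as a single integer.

Initial component count: 2
Remove (0,3): it was a bridge. Count increases: 2 -> 3.
  After removal, components: {0,4} {1} {2,3}
New component count: 3

Answer: 3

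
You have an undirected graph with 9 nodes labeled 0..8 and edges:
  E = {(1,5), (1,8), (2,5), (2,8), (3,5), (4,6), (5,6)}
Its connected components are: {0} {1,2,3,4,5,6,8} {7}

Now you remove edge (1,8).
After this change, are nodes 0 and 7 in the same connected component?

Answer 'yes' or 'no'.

Answer: no

Derivation:
Initial components: {0} {1,2,3,4,5,6,8} {7}
Removing edge (1,8): not a bridge — component count unchanged at 3.
New components: {0} {1,2,3,4,5,6,8} {7}
Are 0 and 7 in the same component? no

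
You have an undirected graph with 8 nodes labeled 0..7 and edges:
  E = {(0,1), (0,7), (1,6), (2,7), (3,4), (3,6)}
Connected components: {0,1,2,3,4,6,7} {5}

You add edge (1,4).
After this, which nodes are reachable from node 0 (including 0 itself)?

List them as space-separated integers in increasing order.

Answer: 0 1 2 3 4 6 7

Derivation:
Before: nodes reachable from 0: {0,1,2,3,4,6,7}
Adding (1,4): both endpoints already in same component. Reachability from 0 unchanged.
After: nodes reachable from 0: {0,1,2,3,4,6,7}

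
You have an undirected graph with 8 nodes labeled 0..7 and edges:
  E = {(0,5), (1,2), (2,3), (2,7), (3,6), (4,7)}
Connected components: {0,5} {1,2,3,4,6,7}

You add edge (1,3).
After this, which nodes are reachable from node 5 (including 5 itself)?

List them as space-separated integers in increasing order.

Answer: 0 5

Derivation:
Before: nodes reachable from 5: {0,5}
Adding (1,3): both endpoints already in same component. Reachability from 5 unchanged.
After: nodes reachable from 5: {0,5}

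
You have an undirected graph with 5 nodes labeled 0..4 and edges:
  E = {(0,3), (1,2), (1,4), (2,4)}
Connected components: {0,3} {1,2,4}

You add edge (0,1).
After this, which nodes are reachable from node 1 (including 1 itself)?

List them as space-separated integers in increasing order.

Before: nodes reachable from 1: {1,2,4}
Adding (0,1): merges 1's component with another. Reachability grows.
After: nodes reachable from 1: {0,1,2,3,4}

Answer: 0 1 2 3 4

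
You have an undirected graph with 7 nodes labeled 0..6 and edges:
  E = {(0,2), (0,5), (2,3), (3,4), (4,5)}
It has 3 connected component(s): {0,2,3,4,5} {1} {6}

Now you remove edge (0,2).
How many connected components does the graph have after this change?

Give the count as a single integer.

Initial component count: 3
Remove (0,2): not a bridge. Count unchanged: 3.
  After removal, components: {0,2,3,4,5} {1} {6}
New component count: 3

Answer: 3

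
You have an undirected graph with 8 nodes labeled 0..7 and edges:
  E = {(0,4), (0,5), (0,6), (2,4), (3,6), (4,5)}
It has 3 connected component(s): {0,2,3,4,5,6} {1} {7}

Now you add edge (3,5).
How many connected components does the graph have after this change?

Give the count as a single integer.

Initial component count: 3
Add (3,5): endpoints already in same component. Count unchanged: 3.
New component count: 3

Answer: 3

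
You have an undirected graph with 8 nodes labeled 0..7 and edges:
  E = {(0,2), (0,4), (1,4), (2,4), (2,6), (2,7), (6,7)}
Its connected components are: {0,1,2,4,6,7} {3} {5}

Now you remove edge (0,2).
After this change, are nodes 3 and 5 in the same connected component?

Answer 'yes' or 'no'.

Initial components: {0,1,2,4,6,7} {3} {5}
Removing edge (0,2): not a bridge — component count unchanged at 3.
New components: {0,1,2,4,6,7} {3} {5}
Are 3 and 5 in the same component? no

Answer: no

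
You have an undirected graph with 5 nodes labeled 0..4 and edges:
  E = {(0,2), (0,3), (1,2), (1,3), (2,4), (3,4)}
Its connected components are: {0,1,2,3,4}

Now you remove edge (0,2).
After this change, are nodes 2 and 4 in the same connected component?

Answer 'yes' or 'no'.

Initial components: {0,1,2,3,4}
Removing edge (0,2): not a bridge — component count unchanged at 1.
New components: {0,1,2,3,4}
Are 2 and 4 in the same component? yes

Answer: yes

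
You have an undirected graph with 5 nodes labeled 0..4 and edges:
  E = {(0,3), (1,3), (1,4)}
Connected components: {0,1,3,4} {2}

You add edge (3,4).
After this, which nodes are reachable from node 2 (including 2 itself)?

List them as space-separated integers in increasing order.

Answer: 2

Derivation:
Before: nodes reachable from 2: {2}
Adding (3,4): both endpoints already in same component. Reachability from 2 unchanged.
After: nodes reachable from 2: {2}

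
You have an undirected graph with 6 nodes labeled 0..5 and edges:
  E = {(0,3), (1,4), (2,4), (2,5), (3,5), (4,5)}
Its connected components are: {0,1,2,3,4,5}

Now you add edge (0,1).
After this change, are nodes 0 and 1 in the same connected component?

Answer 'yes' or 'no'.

Answer: yes

Derivation:
Initial components: {0,1,2,3,4,5}
Adding edge (0,1): both already in same component {0,1,2,3,4,5}. No change.
New components: {0,1,2,3,4,5}
Are 0 and 1 in the same component? yes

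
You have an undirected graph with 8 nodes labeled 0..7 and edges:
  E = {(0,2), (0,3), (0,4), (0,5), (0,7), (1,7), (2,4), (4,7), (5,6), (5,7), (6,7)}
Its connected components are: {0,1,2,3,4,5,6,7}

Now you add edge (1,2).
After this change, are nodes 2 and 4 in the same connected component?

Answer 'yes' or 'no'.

Answer: yes

Derivation:
Initial components: {0,1,2,3,4,5,6,7}
Adding edge (1,2): both already in same component {0,1,2,3,4,5,6,7}. No change.
New components: {0,1,2,3,4,5,6,7}
Are 2 and 4 in the same component? yes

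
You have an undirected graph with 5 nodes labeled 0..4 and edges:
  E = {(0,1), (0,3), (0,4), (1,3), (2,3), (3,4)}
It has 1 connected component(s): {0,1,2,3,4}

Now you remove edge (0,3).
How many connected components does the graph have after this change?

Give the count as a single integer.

Answer: 1

Derivation:
Initial component count: 1
Remove (0,3): not a bridge. Count unchanged: 1.
  After removal, components: {0,1,2,3,4}
New component count: 1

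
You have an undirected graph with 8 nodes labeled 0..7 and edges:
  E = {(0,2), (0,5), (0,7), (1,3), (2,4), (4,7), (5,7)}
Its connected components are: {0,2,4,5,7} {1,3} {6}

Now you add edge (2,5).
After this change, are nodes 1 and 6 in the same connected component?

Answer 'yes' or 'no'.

Initial components: {0,2,4,5,7} {1,3} {6}
Adding edge (2,5): both already in same component {0,2,4,5,7}. No change.
New components: {0,2,4,5,7} {1,3} {6}
Are 1 and 6 in the same component? no

Answer: no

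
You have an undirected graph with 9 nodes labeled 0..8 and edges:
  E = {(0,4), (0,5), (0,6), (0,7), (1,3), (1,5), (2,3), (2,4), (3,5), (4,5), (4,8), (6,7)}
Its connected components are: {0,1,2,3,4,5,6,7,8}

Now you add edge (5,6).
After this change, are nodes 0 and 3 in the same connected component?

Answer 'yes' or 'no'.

Answer: yes

Derivation:
Initial components: {0,1,2,3,4,5,6,7,8}
Adding edge (5,6): both already in same component {0,1,2,3,4,5,6,7,8}. No change.
New components: {0,1,2,3,4,5,6,7,8}
Are 0 and 3 in the same component? yes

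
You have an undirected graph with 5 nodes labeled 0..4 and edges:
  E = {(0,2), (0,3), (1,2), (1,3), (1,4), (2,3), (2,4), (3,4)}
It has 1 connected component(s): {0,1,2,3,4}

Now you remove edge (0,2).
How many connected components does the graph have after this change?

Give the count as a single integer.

Initial component count: 1
Remove (0,2): not a bridge. Count unchanged: 1.
  After removal, components: {0,1,2,3,4}
New component count: 1

Answer: 1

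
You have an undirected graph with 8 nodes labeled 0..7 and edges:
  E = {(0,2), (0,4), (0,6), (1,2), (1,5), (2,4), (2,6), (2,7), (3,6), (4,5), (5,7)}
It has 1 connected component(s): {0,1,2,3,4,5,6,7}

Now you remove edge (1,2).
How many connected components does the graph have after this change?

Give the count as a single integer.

Initial component count: 1
Remove (1,2): not a bridge. Count unchanged: 1.
  After removal, components: {0,1,2,3,4,5,6,7}
New component count: 1

Answer: 1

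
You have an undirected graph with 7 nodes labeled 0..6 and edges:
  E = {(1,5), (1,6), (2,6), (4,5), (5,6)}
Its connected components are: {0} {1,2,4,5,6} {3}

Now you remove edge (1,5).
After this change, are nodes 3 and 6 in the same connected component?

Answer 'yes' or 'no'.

Answer: no

Derivation:
Initial components: {0} {1,2,4,5,6} {3}
Removing edge (1,5): not a bridge — component count unchanged at 3.
New components: {0} {1,2,4,5,6} {3}
Are 3 and 6 in the same component? no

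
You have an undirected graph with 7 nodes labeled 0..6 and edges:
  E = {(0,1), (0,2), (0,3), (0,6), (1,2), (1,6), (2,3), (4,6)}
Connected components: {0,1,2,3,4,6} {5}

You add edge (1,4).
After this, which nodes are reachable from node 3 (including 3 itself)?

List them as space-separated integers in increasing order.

Before: nodes reachable from 3: {0,1,2,3,4,6}
Adding (1,4): both endpoints already in same component. Reachability from 3 unchanged.
After: nodes reachable from 3: {0,1,2,3,4,6}

Answer: 0 1 2 3 4 6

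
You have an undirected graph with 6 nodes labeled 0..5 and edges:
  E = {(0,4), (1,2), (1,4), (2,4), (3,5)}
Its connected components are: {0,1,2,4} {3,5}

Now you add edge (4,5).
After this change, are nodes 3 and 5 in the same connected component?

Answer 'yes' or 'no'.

Answer: yes

Derivation:
Initial components: {0,1,2,4} {3,5}
Adding edge (4,5): merges {0,1,2,4} and {3,5}.
New components: {0,1,2,3,4,5}
Are 3 and 5 in the same component? yes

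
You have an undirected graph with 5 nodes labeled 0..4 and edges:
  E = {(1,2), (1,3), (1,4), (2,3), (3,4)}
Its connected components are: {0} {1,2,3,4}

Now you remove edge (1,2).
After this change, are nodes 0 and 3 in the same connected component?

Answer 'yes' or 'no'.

Answer: no

Derivation:
Initial components: {0} {1,2,3,4}
Removing edge (1,2): not a bridge — component count unchanged at 2.
New components: {0} {1,2,3,4}
Are 0 and 3 in the same component? no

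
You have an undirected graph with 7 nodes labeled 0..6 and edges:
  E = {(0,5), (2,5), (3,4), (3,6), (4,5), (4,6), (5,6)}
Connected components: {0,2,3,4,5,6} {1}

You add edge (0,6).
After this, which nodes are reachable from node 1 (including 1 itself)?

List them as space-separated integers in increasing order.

Answer: 1

Derivation:
Before: nodes reachable from 1: {1}
Adding (0,6): both endpoints already in same component. Reachability from 1 unchanged.
After: nodes reachable from 1: {1}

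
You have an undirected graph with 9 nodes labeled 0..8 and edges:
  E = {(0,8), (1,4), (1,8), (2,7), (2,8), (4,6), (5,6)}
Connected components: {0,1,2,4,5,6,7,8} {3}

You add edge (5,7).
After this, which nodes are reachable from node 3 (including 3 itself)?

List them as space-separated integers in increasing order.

Before: nodes reachable from 3: {3}
Adding (5,7): both endpoints already in same component. Reachability from 3 unchanged.
After: nodes reachable from 3: {3}

Answer: 3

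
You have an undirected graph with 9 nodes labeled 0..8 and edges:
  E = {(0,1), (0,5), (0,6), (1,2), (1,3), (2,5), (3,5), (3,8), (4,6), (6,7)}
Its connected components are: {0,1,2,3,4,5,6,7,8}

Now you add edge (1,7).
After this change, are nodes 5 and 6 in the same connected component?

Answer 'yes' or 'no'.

Initial components: {0,1,2,3,4,5,6,7,8}
Adding edge (1,7): both already in same component {0,1,2,3,4,5,6,7,8}. No change.
New components: {0,1,2,3,4,5,6,7,8}
Are 5 and 6 in the same component? yes

Answer: yes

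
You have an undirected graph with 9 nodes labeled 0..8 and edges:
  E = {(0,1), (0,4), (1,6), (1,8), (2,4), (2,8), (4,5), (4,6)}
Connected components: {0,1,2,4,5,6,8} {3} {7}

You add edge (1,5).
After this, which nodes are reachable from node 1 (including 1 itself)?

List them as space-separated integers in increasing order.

Before: nodes reachable from 1: {0,1,2,4,5,6,8}
Adding (1,5): both endpoints already in same component. Reachability from 1 unchanged.
After: nodes reachable from 1: {0,1,2,4,5,6,8}

Answer: 0 1 2 4 5 6 8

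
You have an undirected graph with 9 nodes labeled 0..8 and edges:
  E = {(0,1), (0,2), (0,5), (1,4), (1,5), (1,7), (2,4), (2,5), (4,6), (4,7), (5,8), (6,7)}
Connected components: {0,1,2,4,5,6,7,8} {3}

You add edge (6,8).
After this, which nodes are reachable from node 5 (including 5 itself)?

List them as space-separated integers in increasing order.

Before: nodes reachable from 5: {0,1,2,4,5,6,7,8}
Adding (6,8): both endpoints already in same component. Reachability from 5 unchanged.
After: nodes reachable from 5: {0,1,2,4,5,6,7,8}

Answer: 0 1 2 4 5 6 7 8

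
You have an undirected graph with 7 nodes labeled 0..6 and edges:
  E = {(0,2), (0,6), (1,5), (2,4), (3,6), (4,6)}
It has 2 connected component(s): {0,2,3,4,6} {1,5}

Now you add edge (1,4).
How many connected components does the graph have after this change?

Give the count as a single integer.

Initial component count: 2
Add (1,4): merges two components. Count decreases: 2 -> 1.
New component count: 1

Answer: 1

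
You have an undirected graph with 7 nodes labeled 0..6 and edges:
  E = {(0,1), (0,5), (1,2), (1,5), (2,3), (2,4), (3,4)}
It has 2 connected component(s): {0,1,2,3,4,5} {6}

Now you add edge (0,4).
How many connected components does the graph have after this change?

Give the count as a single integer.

Initial component count: 2
Add (0,4): endpoints already in same component. Count unchanged: 2.
New component count: 2

Answer: 2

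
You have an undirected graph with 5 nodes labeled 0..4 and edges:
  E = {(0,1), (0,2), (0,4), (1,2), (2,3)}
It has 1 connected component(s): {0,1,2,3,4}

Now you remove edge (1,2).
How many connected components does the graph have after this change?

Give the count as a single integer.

Initial component count: 1
Remove (1,2): not a bridge. Count unchanged: 1.
  After removal, components: {0,1,2,3,4}
New component count: 1

Answer: 1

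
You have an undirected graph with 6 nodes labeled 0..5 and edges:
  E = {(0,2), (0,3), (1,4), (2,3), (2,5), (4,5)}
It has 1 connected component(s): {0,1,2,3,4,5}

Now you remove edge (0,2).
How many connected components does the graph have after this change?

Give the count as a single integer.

Answer: 1

Derivation:
Initial component count: 1
Remove (0,2): not a bridge. Count unchanged: 1.
  After removal, components: {0,1,2,3,4,5}
New component count: 1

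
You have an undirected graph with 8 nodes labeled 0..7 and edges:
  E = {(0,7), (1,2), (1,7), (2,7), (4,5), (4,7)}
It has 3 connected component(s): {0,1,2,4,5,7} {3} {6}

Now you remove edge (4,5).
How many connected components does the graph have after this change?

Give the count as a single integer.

Initial component count: 3
Remove (4,5): it was a bridge. Count increases: 3 -> 4.
  After removal, components: {0,1,2,4,7} {3} {5} {6}
New component count: 4

Answer: 4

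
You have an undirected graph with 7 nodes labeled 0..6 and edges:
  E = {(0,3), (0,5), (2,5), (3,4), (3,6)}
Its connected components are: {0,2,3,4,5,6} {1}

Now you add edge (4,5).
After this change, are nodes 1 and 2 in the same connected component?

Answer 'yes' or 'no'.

Answer: no

Derivation:
Initial components: {0,2,3,4,5,6} {1}
Adding edge (4,5): both already in same component {0,2,3,4,5,6}. No change.
New components: {0,2,3,4,5,6} {1}
Are 1 and 2 in the same component? no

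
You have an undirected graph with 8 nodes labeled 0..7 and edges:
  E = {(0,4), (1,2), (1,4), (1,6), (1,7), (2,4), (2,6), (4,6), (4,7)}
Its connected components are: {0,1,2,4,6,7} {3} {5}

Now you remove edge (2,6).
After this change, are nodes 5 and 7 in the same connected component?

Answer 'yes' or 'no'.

Answer: no

Derivation:
Initial components: {0,1,2,4,6,7} {3} {5}
Removing edge (2,6): not a bridge — component count unchanged at 3.
New components: {0,1,2,4,6,7} {3} {5}
Are 5 and 7 in the same component? no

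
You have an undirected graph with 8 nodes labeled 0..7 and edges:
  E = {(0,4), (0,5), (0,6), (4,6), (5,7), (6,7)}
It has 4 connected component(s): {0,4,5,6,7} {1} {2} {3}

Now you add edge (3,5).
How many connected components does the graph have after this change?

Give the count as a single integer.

Answer: 3

Derivation:
Initial component count: 4
Add (3,5): merges two components. Count decreases: 4 -> 3.
New component count: 3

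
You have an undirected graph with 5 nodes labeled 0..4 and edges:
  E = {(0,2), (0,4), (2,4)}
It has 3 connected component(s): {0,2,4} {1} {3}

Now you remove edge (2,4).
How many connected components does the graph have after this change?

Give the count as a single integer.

Answer: 3

Derivation:
Initial component count: 3
Remove (2,4): not a bridge. Count unchanged: 3.
  After removal, components: {0,2,4} {1} {3}
New component count: 3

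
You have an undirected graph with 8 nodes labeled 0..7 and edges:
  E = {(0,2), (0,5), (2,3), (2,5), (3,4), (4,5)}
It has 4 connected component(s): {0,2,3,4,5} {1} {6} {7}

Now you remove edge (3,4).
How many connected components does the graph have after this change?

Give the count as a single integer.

Initial component count: 4
Remove (3,4): not a bridge. Count unchanged: 4.
  After removal, components: {0,2,3,4,5} {1} {6} {7}
New component count: 4

Answer: 4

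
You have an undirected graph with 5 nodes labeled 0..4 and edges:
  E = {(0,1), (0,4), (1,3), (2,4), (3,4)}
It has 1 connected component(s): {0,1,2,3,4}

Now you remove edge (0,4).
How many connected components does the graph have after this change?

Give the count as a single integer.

Answer: 1

Derivation:
Initial component count: 1
Remove (0,4): not a bridge. Count unchanged: 1.
  After removal, components: {0,1,2,3,4}
New component count: 1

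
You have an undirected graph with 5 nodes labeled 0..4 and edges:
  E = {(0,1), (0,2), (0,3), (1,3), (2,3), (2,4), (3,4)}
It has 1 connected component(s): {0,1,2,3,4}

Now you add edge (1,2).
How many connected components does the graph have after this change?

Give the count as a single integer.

Initial component count: 1
Add (1,2): endpoints already in same component. Count unchanged: 1.
New component count: 1

Answer: 1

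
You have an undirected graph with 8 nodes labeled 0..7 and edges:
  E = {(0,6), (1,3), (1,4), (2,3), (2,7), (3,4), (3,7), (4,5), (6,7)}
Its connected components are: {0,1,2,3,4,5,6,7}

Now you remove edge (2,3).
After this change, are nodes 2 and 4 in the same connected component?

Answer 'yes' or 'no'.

Initial components: {0,1,2,3,4,5,6,7}
Removing edge (2,3): not a bridge — component count unchanged at 1.
New components: {0,1,2,3,4,5,6,7}
Are 2 and 4 in the same component? yes

Answer: yes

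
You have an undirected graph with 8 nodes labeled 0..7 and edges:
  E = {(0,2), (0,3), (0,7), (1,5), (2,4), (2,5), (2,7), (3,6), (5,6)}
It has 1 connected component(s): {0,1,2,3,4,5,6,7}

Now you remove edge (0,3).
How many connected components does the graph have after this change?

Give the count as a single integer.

Answer: 1

Derivation:
Initial component count: 1
Remove (0,3): not a bridge. Count unchanged: 1.
  After removal, components: {0,1,2,3,4,5,6,7}
New component count: 1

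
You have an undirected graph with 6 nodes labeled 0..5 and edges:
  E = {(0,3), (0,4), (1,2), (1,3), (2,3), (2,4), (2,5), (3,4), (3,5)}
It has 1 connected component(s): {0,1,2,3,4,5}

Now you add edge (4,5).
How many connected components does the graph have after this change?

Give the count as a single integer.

Initial component count: 1
Add (4,5): endpoints already in same component. Count unchanged: 1.
New component count: 1

Answer: 1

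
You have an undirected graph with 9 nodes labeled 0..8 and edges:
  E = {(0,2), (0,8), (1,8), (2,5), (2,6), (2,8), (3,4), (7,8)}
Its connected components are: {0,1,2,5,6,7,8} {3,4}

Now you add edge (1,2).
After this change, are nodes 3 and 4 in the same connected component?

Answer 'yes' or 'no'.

Initial components: {0,1,2,5,6,7,8} {3,4}
Adding edge (1,2): both already in same component {0,1,2,5,6,7,8}. No change.
New components: {0,1,2,5,6,7,8} {3,4}
Are 3 and 4 in the same component? yes

Answer: yes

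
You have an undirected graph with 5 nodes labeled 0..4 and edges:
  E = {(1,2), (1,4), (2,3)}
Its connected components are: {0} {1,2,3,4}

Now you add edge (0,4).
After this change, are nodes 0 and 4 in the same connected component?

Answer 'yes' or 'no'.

Answer: yes

Derivation:
Initial components: {0} {1,2,3,4}
Adding edge (0,4): merges {0} and {1,2,3,4}.
New components: {0,1,2,3,4}
Are 0 and 4 in the same component? yes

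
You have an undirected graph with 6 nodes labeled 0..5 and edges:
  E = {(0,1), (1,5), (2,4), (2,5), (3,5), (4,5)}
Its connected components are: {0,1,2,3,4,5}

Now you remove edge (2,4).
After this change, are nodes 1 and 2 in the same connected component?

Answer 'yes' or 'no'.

Initial components: {0,1,2,3,4,5}
Removing edge (2,4): not a bridge — component count unchanged at 1.
New components: {0,1,2,3,4,5}
Are 1 and 2 in the same component? yes

Answer: yes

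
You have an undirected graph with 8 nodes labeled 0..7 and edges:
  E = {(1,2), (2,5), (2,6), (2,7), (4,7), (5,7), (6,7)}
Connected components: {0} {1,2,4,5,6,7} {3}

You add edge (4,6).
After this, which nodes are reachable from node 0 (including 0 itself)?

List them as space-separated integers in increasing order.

Before: nodes reachable from 0: {0}
Adding (4,6): both endpoints already in same component. Reachability from 0 unchanged.
After: nodes reachable from 0: {0}

Answer: 0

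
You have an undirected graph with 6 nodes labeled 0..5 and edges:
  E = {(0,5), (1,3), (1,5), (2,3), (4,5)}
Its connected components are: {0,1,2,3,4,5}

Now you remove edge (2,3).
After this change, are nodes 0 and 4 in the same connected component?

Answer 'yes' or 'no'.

Initial components: {0,1,2,3,4,5}
Removing edge (2,3): it was a bridge — component count 1 -> 2.
New components: {0,1,3,4,5} {2}
Are 0 and 4 in the same component? yes

Answer: yes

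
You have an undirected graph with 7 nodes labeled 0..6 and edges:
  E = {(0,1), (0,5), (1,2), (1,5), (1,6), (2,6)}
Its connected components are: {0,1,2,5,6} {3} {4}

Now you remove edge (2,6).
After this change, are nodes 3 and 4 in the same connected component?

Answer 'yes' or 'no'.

Initial components: {0,1,2,5,6} {3} {4}
Removing edge (2,6): not a bridge — component count unchanged at 3.
New components: {0,1,2,5,6} {3} {4}
Are 3 and 4 in the same component? no

Answer: no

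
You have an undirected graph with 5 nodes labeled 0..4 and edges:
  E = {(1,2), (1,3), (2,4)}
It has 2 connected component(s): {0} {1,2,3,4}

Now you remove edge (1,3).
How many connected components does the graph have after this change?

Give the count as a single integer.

Answer: 3

Derivation:
Initial component count: 2
Remove (1,3): it was a bridge. Count increases: 2 -> 3.
  After removal, components: {0} {1,2,4} {3}
New component count: 3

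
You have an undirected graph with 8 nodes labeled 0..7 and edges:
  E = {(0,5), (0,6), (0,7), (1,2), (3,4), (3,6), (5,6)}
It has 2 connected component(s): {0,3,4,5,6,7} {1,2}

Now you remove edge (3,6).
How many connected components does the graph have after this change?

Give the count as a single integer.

Answer: 3

Derivation:
Initial component count: 2
Remove (3,6): it was a bridge. Count increases: 2 -> 3.
  After removal, components: {0,5,6,7} {1,2} {3,4}
New component count: 3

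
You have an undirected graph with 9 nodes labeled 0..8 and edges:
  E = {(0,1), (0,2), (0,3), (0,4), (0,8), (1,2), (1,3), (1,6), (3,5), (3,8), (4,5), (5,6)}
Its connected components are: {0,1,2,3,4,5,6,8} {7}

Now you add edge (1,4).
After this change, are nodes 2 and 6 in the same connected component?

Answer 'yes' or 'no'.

Answer: yes

Derivation:
Initial components: {0,1,2,3,4,5,6,8} {7}
Adding edge (1,4): both already in same component {0,1,2,3,4,5,6,8}. No change.
New components: {0,1,2,3,4,5,6,8} {7}
Are 2 and 6 in the same component? yes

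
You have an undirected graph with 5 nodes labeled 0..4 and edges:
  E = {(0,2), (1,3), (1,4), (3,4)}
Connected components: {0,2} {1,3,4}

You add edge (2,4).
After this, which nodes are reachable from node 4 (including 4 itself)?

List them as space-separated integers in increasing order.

Answer: 0 1 2 3 4

Derivation:
Before: nodes reachable from 4: {1,3,4}
Adding (2,4): merges 4's component with another. Reachability grows.
After: nodes reachable from 4: {0,1,2,3,4}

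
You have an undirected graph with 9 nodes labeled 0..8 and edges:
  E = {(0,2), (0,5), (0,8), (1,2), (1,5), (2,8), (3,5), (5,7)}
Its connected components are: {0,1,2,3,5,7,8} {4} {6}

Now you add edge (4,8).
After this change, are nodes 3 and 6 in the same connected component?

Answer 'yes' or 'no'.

Answer: no

Derivation:
Initial components: {0,1,2,3,5,7,8} {4} {6}
Adding edge (4,8): merges {4} and {0,1,2,3,5,7,8}.
New components: {0,1,2,3,4,5,7,8} {6}
Are 3 and 6 in the same component? no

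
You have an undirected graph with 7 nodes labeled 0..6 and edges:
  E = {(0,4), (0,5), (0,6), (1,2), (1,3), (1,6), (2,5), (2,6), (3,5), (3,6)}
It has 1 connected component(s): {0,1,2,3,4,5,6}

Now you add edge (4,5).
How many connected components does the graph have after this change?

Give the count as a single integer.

Answer: 1

Derivation:
Initial component count: 1
Add (4,5): endpoints already in same component. Count unchanged: 1.
New component count: 1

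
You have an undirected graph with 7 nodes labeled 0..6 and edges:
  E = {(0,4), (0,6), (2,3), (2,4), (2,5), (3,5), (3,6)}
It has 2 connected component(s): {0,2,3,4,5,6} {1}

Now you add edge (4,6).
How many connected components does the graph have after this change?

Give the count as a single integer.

Answer: 2

Derivation:
Initial component count: 2
Add (4,6): endpoints already in same component. Count unchanged: 2.
New component count: 2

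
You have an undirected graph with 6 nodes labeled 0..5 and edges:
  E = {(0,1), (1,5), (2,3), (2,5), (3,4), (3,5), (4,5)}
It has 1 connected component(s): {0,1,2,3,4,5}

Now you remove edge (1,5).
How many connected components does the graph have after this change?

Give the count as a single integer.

Answer: 2

Derivation:
Initial component count: 1
Remove (1,5): it was a bridge. Count increases: 1 -> 2.
  After removal, components: {0,1} {2,3,4,5}
New component count: 2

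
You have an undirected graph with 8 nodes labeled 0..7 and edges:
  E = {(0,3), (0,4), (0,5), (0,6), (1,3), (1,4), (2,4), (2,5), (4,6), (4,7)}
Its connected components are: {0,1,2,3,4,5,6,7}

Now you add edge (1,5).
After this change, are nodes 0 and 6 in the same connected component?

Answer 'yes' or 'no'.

Initial components: {0,1,2,3,4,5,6,7}
Adding edge (1,5): both already in same component {0,1,2,3,4,5,6,7}. No change.
New components: {0,1,2,3,4,5,6,7}
Are 0 and 6 in the same component? yes

Answer: yes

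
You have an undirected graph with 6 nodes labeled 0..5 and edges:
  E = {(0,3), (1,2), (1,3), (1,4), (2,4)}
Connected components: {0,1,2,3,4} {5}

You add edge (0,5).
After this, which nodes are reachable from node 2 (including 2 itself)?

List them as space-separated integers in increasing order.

Before: nodes reachable from 2: {0,1,2,3,4}
Adding (0,5): merges 2's component with another. Reachability grows.
After: nodes reachable from 2: {0,1,2,3,4,5}

Answer: 0 1 2 3 4 5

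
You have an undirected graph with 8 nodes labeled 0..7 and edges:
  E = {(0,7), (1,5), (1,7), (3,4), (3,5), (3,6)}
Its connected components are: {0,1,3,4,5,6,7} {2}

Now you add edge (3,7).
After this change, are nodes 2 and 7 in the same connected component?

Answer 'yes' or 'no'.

Answer: no

Derivation:
Initial components: {0,1,3,4,5,6,7} {2}
Adding edge (3,7): both already in same component {0,1,3,4,5,6,7}. No change.
New components: {0,1,3,4,5,6,7} {2}
Are 2 and 7 in the same component? no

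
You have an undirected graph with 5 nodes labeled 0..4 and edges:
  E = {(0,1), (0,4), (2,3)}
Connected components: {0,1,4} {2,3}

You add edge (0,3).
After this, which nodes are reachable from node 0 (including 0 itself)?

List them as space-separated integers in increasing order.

Answer: 0 1 2 3 4

Derivation:
Before: nodes reachable from 0: {0,1,4}
Adding (0,3): merges 0's component with another. Reachability grows.
After: nodes reachable from 0: {0,1,2,3,4}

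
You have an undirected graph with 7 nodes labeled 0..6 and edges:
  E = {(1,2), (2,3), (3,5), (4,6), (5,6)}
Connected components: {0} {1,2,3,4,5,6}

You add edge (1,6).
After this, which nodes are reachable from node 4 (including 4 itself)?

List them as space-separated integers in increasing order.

Before: nodes reachable from 4: {1,2,3,4,5,6}
Adding (1,6): both endpoints already in same component. Reachability from 4 unchanged.
After: nodes reachable from 4: {1,2,3,4,5,6}

Answer: 1 2 3 4 5 6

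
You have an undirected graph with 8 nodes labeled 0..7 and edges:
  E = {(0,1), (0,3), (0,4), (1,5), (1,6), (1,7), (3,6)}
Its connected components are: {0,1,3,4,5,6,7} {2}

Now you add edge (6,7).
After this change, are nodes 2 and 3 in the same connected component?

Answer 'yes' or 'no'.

Answer: no

Derivation:
Initial components: {0,1,3,4,5,6,7} {2}
Adding edge (6,7): both already in same component {0,1,3,4,5,6,7}. No change.
New components: {0,1,3,4,5,6,7} {2}
Are 2 and 3 in the same component? no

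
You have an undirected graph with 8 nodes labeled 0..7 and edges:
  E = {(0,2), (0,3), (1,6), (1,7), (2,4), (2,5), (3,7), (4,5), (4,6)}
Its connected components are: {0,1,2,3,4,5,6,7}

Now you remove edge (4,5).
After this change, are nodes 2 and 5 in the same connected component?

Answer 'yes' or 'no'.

Answer: yes

Derivation:
Initial components: {0,1,2,3,4,5,6,7}
Removing edge (4,5): not a bridge — component count unchanged at 1.
New components: {0,1,2,3,4,5,6,7}
Are 2 and 5 in the same component? yes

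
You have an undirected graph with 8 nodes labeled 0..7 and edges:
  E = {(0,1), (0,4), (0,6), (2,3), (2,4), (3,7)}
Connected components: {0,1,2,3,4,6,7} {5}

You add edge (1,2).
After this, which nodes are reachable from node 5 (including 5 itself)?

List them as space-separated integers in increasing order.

Before: nodes reachable from 5: {5}
Adding (1,2): both endpoints already in same component. Reachability from 5 unchanged.
After: nodes reachable from 5: {5}

Answer: 5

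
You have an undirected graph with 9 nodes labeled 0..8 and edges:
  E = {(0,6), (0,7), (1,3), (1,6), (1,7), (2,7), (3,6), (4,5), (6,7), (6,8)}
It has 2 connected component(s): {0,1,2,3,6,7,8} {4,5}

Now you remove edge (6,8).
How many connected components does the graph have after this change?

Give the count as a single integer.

Answer: 3

Derivation:
Initial component count: 2
Remove (6,8): it was a bridge. Count increases: 2 -> 3.
  After removal, components: {0,1,2,3,6,7} {4,5} {8}
New component count: 3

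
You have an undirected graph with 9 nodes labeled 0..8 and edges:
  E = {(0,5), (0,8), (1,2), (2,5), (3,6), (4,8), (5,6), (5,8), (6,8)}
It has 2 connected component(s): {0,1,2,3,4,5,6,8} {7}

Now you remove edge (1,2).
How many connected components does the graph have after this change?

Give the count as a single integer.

Answer: 3

Derivation:
Initial component count: 2
Remove (1,2): it was a bridge. Count increases: 2 -> 3.
  After removal, components: {0,2,3,4,5,6,8} {1} {7}
New component count: 3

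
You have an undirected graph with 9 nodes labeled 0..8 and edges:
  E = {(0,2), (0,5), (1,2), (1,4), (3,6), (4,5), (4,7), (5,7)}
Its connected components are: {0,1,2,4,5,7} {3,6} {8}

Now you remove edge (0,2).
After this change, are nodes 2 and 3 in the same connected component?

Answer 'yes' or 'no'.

Answer: no

Derivation:
Initial components: {0,1,2,4,5,7} {3,6} {8}
Removing edge (0,2): not a bridge — component count unchanged at 3.
New components: {0,1,2,4,5,7} {3,6} {8}
Are 2 and 3 in the same component? no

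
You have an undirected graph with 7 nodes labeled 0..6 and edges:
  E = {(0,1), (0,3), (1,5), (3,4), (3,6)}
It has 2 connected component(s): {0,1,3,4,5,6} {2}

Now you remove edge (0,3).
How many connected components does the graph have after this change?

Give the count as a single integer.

Answer: 3

Derivation:
Initial component count: 2
Remove (0,3): it was a bridge. Count increases: 2 -> 3.
  After removal, components: {0,1,5} {2} {3,4,6}
New component count: 3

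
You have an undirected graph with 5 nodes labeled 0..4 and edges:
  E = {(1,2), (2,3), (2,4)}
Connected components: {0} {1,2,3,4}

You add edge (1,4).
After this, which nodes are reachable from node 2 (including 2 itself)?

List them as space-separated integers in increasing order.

Answer: 1 2 3 4

Derivation:
Before: nodes reachable from 2: {1,2,3,4}
Adding (1,4): both endpoints already in same component. Reachability from 2 unchanged.
After: nodes reachable from 2: {1,2,3,4}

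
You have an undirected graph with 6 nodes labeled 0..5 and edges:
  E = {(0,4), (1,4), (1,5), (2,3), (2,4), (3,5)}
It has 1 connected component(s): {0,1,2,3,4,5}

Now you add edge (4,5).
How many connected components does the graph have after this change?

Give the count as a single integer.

Initial component count: 1
Add (4,5): endpoints already in same component. Count unchanged: 1.
New component count: 1

Answer: 1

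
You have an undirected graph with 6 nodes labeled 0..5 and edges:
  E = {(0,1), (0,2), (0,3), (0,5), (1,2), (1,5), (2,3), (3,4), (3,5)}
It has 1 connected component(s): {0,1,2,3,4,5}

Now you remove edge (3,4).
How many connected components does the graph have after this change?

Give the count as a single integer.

Answer: 2

Derivation:
Initial component count: 1
Remove (3,4): it was a bridge. Count increases: 1 -> 2.
  After removal, components: {0,1,2,3,5} {4}
New component count: 2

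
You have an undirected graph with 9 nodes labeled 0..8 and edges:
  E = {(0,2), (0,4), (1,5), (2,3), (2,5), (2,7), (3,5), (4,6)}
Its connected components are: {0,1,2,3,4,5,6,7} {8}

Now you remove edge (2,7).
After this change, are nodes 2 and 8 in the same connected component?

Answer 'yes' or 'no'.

Initial components: {0,1,2,3,4,5,6,7} {8}
Removing edge (2,7): it was a bridge — component count 2 -> 3.
New components: {0,1,2,3,4,5,6} {7} {8}
Are 2 and 8 in the same component? no

Answer: no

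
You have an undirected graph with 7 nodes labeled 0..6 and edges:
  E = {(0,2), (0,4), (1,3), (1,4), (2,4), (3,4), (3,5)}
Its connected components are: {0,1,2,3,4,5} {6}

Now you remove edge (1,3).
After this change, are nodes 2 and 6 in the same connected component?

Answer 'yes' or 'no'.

Initial components: {0,1,2,3,4,5} {6}
Removing edge (1,3): not a bridge — component count unchanged at 2.
New components: {0,1,2,3,4,5} {6}
Are 2 and 6 in the same component? no

Answer: no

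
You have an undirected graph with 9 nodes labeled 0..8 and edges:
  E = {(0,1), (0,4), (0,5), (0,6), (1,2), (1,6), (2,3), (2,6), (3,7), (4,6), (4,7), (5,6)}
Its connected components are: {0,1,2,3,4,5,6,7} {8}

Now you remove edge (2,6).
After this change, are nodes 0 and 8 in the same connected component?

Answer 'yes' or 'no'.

Answer: no

Derivation:
Initial components: {0,1,2,3,4,5,6,7} {8}
Removing edge (2,6): not a bridge — component count unchanged at 2.
New components: {0,1,2,3,4,5,6,7} {8}
Are 0 and 8 in the same component? no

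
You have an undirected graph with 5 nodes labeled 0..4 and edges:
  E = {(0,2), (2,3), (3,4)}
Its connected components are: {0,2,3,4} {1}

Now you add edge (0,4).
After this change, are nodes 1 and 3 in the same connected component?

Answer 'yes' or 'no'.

Initial components: {0,2,3,4} {1}
Adding edge (0,4): both already in same component {0,2,3,4}. No change.
New components: {0,2,3,4} {1}
Are 1 and 3 in the same component? no

Answer: no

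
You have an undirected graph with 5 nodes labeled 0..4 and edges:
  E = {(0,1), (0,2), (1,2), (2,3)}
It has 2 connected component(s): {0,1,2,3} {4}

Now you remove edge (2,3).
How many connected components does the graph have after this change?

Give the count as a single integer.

Initial component count: 2
Remove (2,3): it was a bridge. Count increases: 2 -> 3.
  After removal, components: {0,1,2} {3} {4}
New component count: 3

Answer: 3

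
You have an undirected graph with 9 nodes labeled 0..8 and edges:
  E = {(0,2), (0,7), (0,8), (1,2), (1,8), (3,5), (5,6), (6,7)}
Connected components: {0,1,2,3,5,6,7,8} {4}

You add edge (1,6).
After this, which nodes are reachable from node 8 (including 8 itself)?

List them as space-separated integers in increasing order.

Answer: 0 1 2 3 5 6 7 8

Derivation:
Before: nodes reachable from 8: {0,1,2,3,5,6,7,8}
Adding (1,6): both endpoints already in same component. Reachability from 8 unchanged.
After: nodes reachable from 8: {0,1,2,3,5,6,7,8}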